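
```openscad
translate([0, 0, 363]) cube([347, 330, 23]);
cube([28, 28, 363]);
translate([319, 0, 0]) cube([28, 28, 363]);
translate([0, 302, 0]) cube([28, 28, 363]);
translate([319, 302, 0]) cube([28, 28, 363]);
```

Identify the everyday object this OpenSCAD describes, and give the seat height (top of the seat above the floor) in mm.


A stool. The seat height is 386 mm.

A 347×330×23 slab at z = 363 on four corner posts — a stool. The seat top is 363 + 23 = 386 mm.


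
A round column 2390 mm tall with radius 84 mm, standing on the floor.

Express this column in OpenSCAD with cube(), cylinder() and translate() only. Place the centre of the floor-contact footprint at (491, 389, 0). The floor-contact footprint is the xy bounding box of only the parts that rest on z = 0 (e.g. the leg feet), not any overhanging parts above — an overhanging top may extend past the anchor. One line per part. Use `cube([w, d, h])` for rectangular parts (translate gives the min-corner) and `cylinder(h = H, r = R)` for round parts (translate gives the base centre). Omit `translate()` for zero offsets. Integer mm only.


translate([491, 389, 0]) cylinder(h = 2390, r = 84);


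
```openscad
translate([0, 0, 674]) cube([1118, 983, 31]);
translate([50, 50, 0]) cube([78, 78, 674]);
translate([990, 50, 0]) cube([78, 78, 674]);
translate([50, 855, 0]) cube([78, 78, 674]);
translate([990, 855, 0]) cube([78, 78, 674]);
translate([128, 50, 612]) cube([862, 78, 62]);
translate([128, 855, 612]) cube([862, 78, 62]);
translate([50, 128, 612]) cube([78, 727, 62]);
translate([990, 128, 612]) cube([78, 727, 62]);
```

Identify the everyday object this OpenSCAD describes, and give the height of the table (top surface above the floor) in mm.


A table. The table height is 705 mm.

A 1118×983×31 slab sits at z = 674 on four 78 mm square posts — a table. The top surface is at 674 + 31 = 705 mm.


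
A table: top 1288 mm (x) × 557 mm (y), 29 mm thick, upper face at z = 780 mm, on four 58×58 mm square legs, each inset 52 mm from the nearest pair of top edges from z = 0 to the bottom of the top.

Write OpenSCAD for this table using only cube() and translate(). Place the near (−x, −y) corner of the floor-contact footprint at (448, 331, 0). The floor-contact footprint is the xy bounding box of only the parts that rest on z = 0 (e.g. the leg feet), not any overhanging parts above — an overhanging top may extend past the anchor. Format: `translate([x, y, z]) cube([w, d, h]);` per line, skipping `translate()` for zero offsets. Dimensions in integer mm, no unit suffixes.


translate([396, 279, 751]) cube([1288, 557, 29]);
translate([448, 331, 0]) cube([58, 58, 751]);
translate([1574, 331, 0]) cube([58, 58, 751]);
translate([448, 726, 0]) cube([58, 58, 751]);
translate([1574, 726, 0]) cube([58, 58, 751]);


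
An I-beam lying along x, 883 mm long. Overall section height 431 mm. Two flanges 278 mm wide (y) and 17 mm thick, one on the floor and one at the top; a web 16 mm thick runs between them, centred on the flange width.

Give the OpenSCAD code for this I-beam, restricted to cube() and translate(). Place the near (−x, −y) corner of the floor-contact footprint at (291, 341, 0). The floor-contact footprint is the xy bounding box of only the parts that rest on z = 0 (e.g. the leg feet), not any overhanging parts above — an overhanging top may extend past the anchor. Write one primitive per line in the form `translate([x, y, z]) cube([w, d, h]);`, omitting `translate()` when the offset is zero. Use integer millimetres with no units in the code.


translate([291, 341, 0]) cube([883, 278, 17]);
translate([291, 472, 17]) cube([883, 16, 397]);
translate([291, 341, 414]) cube([883, 278, 17]);


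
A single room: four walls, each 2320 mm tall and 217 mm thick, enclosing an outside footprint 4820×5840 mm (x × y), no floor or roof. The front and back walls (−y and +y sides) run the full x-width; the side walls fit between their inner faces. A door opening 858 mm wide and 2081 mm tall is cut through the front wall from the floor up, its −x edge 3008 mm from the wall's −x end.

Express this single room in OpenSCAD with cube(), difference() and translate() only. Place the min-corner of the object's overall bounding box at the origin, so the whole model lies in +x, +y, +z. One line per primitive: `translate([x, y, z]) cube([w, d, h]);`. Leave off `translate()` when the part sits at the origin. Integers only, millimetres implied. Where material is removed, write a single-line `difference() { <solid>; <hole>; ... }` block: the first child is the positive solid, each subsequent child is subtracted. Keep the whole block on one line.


difference() { cube([4820, 217, 2320]); translate([3008, 0, 0]) cube([858, 217, 2081]); }
translate([0, 5623, 0]) cube([4820, 217, 2320]);
translate([0, 217, 0]) cube([217, 5406, 2320]);
translate([4603, 217, 0]) cube([217, 5406, 2320]);


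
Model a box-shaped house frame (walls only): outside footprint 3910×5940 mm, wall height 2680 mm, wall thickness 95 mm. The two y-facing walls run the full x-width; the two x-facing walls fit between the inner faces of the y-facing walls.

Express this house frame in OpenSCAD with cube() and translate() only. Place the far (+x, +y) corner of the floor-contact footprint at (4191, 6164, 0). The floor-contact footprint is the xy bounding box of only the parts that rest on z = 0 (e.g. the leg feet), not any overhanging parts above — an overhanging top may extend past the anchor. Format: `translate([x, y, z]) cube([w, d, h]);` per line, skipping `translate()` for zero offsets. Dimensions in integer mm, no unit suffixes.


translate([281, 224, 0]) cube([3910, 95, 2680]);
translate([281, 6069, 0]) cube([3910, 95, 2680]);
translate([281, 319, 0]) cube([95, 5750, 2680]);
translate([4096, 319, 0]) cube([95, 5750, 2680]);


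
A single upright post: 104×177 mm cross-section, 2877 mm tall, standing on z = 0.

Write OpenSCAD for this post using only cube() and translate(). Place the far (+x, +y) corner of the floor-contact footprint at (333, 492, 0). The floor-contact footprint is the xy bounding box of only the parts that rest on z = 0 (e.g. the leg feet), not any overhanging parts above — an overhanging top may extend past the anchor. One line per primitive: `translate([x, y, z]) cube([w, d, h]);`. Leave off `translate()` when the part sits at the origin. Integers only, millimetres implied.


translate([229, 315, 0]) cube([104, 177, 2877]);


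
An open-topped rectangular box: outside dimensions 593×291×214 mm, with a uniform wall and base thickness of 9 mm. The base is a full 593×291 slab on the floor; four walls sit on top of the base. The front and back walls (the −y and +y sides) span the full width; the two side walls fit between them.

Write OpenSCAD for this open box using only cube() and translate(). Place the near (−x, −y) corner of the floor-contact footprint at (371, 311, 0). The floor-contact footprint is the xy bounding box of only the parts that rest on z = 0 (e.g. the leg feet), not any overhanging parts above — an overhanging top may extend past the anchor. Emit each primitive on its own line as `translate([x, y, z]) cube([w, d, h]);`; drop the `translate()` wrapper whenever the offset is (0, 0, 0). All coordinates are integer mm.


translate([371, 311, 0]) cube([593, 291, 9]);
translate([371, 311, 9]) cube([593, 9, 205]);
translate([371, 593, 9]) cube([593, 9, 205]);
translate([371, 320, 9]) cube([9, 273, 205]);
translate([955, 320, 9]) cube([9, 273, 205]);


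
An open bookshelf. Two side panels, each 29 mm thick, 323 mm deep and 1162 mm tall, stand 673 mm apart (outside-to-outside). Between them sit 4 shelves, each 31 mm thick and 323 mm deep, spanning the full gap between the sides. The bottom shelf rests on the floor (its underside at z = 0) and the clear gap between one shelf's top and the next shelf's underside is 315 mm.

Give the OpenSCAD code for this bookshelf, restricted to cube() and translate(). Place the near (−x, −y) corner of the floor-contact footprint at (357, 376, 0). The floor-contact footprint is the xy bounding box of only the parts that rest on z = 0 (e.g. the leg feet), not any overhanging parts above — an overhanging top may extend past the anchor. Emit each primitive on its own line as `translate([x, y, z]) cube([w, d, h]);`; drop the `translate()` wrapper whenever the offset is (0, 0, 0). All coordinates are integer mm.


translate([357, 376, 0]) cube([29, 323, 1162]);
translate([1001, 376, 0]) cube([29, 323, 1162]);
translate([386, 376, 0]) cube([615, 323, 31]);
translate([386, 376, 346]) cube([615, 323, 31]);
translate([386, 376, 692]) cube([615, 323, 31]);
translate([386, 376, 1038]) cube([615, 323, 31]);


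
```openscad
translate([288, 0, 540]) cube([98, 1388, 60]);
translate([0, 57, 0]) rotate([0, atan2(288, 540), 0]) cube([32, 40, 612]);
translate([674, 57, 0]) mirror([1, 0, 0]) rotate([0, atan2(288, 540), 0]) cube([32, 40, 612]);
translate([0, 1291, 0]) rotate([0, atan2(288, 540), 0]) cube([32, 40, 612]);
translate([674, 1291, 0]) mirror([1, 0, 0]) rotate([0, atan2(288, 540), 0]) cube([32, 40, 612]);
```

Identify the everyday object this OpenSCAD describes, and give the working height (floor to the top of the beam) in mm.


A sawhorse. The overall height is 600 mm.

A beam across two mirrored pairs of raked legs — a sawhorse. The beam's underside is at z = 540 (matching the legs' vertical rise in atan2(288, 540)) and the beam is 60 mm tall, so its top is at 540 + 60 = 600 mm. The raked legs top out at the beam's underside, so that is the highest point.


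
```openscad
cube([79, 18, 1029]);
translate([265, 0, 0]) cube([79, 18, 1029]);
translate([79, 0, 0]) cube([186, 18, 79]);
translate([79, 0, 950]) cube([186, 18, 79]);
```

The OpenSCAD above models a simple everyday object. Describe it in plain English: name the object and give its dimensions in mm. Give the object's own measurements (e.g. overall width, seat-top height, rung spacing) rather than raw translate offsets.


A rectangular picture frame lying in the x–z plane (depth along y). The opening is 186 mm wide (x) by 871 mm tall (z), surrounded by a border 79 mm wide on all four sides. The frame is 18 mm deep and is made of two full-height vertical stiles with two horizontal rails fitted between them.


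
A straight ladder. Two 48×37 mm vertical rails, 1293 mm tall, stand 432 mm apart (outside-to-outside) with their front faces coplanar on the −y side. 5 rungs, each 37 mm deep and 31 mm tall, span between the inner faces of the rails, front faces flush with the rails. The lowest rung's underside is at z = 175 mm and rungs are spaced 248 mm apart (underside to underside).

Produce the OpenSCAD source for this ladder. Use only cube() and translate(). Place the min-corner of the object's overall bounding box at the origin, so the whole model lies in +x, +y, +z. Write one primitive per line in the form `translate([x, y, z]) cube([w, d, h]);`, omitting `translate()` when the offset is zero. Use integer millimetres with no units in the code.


cube([48, 37, 1293]);
translate([384, 0, 0]) cube([48, 37, 1293]);
translate([48, 0, 175]) cube([336, 37, 31]);
translate([48, 0, 423]) cube([336, 37, 31]);
translate([48, 0, 671]) cube([336, 37, 31]);
translate([48, 0, 919]) cube([336, 37, 31]);
translate([48, 0, 1167]) cube([336, 37, 31]);


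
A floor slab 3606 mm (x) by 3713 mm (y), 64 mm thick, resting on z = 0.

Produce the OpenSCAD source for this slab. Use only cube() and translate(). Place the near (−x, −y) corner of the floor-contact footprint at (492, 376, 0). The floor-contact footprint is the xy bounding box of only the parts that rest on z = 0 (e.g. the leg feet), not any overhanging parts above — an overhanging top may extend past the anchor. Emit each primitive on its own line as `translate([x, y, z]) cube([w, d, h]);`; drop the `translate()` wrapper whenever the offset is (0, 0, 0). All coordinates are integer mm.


translate([492, 376, 0]) cube([3606, 3713, 64]);


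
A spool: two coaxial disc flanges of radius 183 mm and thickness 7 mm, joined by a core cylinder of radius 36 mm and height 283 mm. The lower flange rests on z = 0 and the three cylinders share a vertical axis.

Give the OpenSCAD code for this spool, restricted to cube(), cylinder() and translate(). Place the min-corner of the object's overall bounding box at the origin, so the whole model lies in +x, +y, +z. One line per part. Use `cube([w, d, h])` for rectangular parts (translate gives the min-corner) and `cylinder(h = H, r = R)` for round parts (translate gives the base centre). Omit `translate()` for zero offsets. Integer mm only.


translate([183, 183, 0]) cylinder(h = 7, r = 183);
translate([183, 183, 7]) cylinder(h = 283, r = 36);
translate([183, 183, 290]) cylinder(h = 7, r = 183);


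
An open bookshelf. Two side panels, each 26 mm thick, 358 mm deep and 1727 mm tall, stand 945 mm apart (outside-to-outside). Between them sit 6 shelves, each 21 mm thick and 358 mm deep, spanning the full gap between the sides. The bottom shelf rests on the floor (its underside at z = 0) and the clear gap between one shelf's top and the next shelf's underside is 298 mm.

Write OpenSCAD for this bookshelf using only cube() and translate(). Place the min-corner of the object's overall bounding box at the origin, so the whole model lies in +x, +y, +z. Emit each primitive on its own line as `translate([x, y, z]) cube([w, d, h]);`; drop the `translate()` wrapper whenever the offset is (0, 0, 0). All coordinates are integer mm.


cube([26, 358, 1727]);
translate([919, 0, 0]) cube([26, 358, 1727]);
translate([26, 0, 0]) cube([893, 358, 21]);
translate([26, 0, 319]) cube([893, 358, 21]);
translate([26, 0, 638]) cube([893, 358, 21]);
translate([26, 0, 957]) cube([893, 358, 21]);
translate([26, 0, 1276]) cube([893, 358, 21]);
translate([26, 0, 1595]) cube([893, 358, 21]);


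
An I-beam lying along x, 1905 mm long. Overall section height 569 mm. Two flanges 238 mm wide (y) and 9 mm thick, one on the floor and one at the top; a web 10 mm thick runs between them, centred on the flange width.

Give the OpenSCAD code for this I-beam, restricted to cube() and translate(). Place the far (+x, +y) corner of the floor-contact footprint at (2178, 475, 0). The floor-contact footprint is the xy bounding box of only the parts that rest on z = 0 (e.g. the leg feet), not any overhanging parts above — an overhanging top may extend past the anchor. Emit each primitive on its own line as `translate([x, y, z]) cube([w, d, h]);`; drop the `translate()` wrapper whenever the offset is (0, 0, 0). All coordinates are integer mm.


translate([273, 237, 0]) cube([1905, 238, 9]);
translate([273, 351, 9]) cube([1905, 10, 551]);
translate([273, 237, 560]) cube([1905, 238, 9]);


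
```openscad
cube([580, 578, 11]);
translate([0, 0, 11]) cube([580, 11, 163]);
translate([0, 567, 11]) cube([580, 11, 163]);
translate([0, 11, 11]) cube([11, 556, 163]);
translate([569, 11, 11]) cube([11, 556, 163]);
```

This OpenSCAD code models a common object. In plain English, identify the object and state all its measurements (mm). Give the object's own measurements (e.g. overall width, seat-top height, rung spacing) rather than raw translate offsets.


An open-topped rectangular box: outside dimensions 580×578×174 mm, with a uniform wall and base thickness of 11 mm. The base is a full 580×578 slab on the floor; four walls sit on top of the base. The front and back walls (the −y and +y sides) span the full width; the two side walls fit between them.


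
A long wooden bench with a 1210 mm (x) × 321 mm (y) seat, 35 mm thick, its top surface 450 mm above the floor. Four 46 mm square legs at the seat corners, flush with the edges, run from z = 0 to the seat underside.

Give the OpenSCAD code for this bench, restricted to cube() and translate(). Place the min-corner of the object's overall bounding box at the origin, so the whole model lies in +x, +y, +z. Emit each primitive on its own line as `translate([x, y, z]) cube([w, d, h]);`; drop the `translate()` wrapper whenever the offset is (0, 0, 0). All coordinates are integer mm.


translate([0, 0, 415]) cube([1210, 321, 35]);
cube([46, 46, 415]);
translate([0, 275, 0]) cube([46, 46, 415]);
translate([1164, 0, 0]) cube([46, 46, 415]);
translate([1164, 275, 0]) cube([46, 46, 415]);


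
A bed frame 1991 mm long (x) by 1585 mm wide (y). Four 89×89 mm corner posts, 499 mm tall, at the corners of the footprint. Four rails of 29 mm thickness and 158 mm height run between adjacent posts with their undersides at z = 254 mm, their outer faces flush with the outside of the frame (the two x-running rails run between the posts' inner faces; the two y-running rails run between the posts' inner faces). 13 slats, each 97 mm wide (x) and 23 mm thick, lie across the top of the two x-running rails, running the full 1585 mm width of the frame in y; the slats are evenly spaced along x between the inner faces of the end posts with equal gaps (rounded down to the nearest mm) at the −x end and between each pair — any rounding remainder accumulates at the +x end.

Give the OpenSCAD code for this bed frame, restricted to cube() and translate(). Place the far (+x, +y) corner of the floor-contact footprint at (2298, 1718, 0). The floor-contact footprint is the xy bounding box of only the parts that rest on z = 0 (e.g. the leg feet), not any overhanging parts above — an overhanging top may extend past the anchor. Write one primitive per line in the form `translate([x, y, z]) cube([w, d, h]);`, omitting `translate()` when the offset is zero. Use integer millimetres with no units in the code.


// slat z = rail_z + rail_h = 254 + 158 = 412
// slat gap = ⌊(1813 − 13·97) / 14⌋ = 39
translate([307, 133, 0]) cube([89, 89, 499]);
translate([307, 1629, 0]) cube([89, 89, 499]);
translate([2209, 133, 0]) cube([89, 89, 499]);
translate([2209, 1629, 0]) cube([89, 89, 499]);
translate([396, 133, 254]) cube([1813, 29, 158]);
translate([396, 1689, 254]) cube([1813, 29, 158]);
translate([307, 222, 254]) cube([29, 1407, 158]);
translate([2269, 222, 254]) cube([29, 1407, 158]);
translate([435, 133, 412]) cube([97, 1585, 23]);
translate([571, 133, 412]) cube([97, 1585, 23]);
translate([707, 133, 412]) cube([97, 1585, 23]);
translate([843, 133, 412]) cube([97, 1585, 23]);
translate([979, 133, 412]) cube([97, 1585, 23]);
translate([1115, 133, 412]) cube([97, 1585, 23]);
translate([1251, 133, 412]) cube([97, 1585, 23]);
translate([1387, 133, 412]) cube([97, 1585, 23]);
translate([1523, 133, 412]) cube([97, 1585, 23]);
translate([1659, 133, 412]) cube([97, 1585, 23]);
translate([1795, 133, 412]) cube([97, 1585, 23]);
translate([1931, 133, 412]) cube([97, 1585, 23]);
translate([2067, 133, 412]) cube([97, 1585, 23]);


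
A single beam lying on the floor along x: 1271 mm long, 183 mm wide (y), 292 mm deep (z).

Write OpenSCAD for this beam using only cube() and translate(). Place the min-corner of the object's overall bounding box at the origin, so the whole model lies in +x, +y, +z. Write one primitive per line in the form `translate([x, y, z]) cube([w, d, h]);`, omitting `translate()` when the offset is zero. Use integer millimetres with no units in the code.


cube([1271, 183, 292]);


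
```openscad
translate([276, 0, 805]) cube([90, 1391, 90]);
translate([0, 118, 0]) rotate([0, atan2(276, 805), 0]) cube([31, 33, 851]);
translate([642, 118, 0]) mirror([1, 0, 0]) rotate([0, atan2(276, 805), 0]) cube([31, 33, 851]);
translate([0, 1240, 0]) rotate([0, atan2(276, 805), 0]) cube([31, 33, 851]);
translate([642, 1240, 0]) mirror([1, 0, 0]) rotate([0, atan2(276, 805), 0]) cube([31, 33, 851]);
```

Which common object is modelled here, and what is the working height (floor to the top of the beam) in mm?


A sawhorse. The overall height is 895 mm.

A beam across two mirrored pairs of raked legs — a sawhorse. The beam's underside is at z = 805 (matching the legs' vertical rise in atan2(276, 805)) and the beam is 90 mm tall, so its top is at 805 + 90 = 895 mm. The raked legs top out at the beam's underside, so that is the highest point.


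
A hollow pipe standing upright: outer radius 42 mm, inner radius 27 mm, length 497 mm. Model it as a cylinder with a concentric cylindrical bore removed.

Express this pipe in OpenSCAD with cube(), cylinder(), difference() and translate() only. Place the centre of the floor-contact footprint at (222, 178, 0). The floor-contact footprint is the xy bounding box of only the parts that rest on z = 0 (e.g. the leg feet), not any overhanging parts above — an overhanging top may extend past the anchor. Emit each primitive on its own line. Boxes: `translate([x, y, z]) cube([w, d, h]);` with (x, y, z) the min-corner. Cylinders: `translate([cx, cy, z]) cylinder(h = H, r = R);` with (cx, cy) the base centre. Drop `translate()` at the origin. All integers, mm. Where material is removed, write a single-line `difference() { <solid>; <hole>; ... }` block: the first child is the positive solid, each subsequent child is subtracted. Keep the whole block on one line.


difference() { translate([222, 178, 0]) cylinder(h = 497, r = 42); translate([222, 178, 0]) cylinder(h = 497, r = 27); }


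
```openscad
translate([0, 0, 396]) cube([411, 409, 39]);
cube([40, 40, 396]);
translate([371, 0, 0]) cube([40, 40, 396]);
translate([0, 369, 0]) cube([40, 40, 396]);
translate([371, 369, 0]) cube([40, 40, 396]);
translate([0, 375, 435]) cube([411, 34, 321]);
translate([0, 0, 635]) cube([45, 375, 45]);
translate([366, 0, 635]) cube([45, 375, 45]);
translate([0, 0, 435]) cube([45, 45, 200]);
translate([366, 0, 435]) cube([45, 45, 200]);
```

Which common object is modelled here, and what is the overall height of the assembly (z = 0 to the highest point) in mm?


A chair. The overall height is 756 mm.

A slab on four corner posts with a tall panel at the back — a chair. The seat slab sits at z = 396 with thickness 39, and the 321 mm backrest starts at the seat top, so the overall height is 396 + 39 + 321 = 756 mm.


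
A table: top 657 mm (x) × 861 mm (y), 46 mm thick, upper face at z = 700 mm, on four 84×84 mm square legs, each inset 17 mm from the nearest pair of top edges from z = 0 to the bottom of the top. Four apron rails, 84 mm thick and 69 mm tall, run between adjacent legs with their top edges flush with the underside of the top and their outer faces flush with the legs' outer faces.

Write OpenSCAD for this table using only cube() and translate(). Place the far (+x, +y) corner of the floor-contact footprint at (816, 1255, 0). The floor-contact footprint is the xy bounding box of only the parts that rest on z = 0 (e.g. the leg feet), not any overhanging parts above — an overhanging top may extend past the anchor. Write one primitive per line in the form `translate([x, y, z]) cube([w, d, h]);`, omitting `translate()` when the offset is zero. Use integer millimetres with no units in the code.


translate([176, 411, 654]) cube([657, 861, 46]);
translate([193, 428, 0]) cube([84, 84, 654]);
translate([732, 428, 0]) cube([84, 84, 654]);
translate([193, 1171, 0]) cube([84, 84, 654]);
translate([732, 1171, 0]) cube([84, 84, 654]);
translate([277, 428, 585]) cube([455, 84, 69]);
translate([277, 1171, 585]) cube([455, 84, 69]);
translate([193, 512, 585]) cube([84, 659, 69]);
translate([732, 512, 585]) cube([84, 659, 69]);


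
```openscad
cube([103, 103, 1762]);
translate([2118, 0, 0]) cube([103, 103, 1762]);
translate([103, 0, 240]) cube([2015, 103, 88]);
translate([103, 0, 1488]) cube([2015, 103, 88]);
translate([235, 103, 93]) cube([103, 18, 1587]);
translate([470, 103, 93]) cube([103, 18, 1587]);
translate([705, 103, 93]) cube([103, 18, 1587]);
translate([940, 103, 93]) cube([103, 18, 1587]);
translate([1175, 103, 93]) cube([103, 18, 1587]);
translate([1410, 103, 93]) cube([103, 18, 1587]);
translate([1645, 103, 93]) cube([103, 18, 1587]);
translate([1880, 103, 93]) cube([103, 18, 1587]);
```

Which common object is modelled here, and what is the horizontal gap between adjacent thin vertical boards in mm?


A fence section. The picket gap is 132 mm.

Two posts, two rails, 8 pickets — a fence section. Span 2015 mm holds 8 pickets of 103 mm with 9 equal gaps: ⌊(2015 − 8·103) / 9⌋ = 132 mm.


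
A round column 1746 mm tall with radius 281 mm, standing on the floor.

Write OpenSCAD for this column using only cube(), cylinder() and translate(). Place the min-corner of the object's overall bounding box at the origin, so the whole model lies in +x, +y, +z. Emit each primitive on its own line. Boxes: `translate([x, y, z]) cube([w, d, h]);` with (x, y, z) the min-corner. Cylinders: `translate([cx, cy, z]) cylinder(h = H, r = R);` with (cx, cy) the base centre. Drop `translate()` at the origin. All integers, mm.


translate([281, 281, 0]) cylinder(h = 1746, r = 281);


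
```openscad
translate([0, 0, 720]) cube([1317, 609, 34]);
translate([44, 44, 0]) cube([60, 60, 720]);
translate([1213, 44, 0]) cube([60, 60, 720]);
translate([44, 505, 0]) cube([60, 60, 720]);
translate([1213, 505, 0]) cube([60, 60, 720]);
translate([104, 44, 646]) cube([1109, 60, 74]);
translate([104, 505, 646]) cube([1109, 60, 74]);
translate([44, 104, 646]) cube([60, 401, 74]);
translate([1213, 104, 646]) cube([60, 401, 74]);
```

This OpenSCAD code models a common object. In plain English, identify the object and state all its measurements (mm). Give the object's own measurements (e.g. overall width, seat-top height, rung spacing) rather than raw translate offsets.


A rectangular dining table. The top is 1317×609×34 mm with its upper surface at z = 754 mm. It stands on four 60×60 mm square legs, each inset 44 mm from the nearest pair of top edges, running from the floor to the underside of the top. Four apron rails, 60 mm thick and 74 mm tall, run between adjacent legs with their top edges flush with the underside of the top and their outer faces flush with the legs' outer faces.


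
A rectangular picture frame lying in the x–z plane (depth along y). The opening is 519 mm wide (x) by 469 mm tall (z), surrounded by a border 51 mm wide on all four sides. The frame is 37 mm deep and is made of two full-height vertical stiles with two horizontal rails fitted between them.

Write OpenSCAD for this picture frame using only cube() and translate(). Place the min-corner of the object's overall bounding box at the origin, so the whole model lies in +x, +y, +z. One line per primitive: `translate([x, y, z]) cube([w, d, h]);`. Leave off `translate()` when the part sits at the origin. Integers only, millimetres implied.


cube([51, 37, 571]);
translate([570, 0, 0]) cube([51, 37, 571]);
translate([51, 0, 0]) cube([519, 37, 51]);
translate([51, 0, 520]) cube([519, 37, 51]);


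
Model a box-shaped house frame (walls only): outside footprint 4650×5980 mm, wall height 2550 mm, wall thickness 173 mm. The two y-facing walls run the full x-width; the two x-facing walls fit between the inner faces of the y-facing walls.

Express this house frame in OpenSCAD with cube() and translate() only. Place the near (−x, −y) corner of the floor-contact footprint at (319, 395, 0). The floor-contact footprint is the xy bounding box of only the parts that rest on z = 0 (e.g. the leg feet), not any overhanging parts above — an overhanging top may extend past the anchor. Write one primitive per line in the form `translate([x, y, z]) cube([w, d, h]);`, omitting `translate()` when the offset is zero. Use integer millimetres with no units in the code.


translate([319, 395, 0]) cube([4650, 173, 2550]);
translate([319, 6202, 0]) cube([4650, 173, 2550]);
translate([319, 568, 0]) cube([173, 5634, 2550]);
translate([4796, 568, 0]) cube([173, 5634, 2550]);


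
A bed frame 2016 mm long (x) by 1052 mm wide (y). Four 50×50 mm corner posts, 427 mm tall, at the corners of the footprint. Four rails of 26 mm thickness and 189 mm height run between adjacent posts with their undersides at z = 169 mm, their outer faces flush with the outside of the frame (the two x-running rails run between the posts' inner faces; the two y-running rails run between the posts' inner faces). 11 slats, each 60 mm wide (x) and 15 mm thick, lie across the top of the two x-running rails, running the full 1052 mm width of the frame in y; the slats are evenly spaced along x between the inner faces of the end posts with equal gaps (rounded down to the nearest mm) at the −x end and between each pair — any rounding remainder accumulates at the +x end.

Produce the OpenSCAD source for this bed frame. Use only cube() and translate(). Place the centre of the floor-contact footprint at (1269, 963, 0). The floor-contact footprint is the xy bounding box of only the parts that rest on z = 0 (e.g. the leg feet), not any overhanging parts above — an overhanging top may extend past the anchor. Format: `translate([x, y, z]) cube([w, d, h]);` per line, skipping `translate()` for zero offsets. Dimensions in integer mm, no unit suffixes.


// slat z = rail_z + rail_h = 169 + 189 = 358
// slat gap = ⌊(1916 − 11·60) / 12⌋ = 104
translate([261, 437, 0]) cube([50, 50, 427]);
translate([261, 1439, 0]) cube([50, 50, 427]);
translate([2227, 437, 0]) cube([50, 50, 427]);
translate([2227, 1439, 0]) cube([50, 50, 427]);
translate([311, 437, 169]) cube([1916, 26, 189]);
translate([311, 1463, 169]) cube([1916, 26, 189]);
translate([261, 487, 169]) cube([26, 952, 189]);
translate([2251, 487, 169]) cube([26, 952, 189]);
translate([415, 437, 358]) cube([60, 1052, 15]);
translate([579, 437, 358]) cube([60, 1052, 15]);
translate([743, 437, 358]) cube([60, 1052, 15]);
translate([907, 437, 358]) cube([60, 1052, 15]);
translate([1071, 437, 358]) cube([60, 1052, 15]);
translate([1235, 437, 358]) cube([60, 1052, 15]);
translate([1399, 437, 358]) cube([60, 1052, 15]);
translate([1563, 437, 358]) cube([60, 1052, 15]);
translate([1727, 437, 358]) cube([60, 1052, 15]);
translate([1891, 437, 358]) cube([60, 1052, 15]);
translate([2055, 437, 358]) cube([60, 1052, 15]);


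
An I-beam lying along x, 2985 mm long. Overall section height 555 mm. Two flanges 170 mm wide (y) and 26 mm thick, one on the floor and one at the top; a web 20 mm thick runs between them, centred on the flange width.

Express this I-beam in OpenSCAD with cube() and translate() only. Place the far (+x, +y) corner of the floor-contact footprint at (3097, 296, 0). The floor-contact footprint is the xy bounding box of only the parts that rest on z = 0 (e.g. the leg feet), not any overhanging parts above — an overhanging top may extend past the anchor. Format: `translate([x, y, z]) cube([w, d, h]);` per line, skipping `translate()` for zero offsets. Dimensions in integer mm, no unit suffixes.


translate([112, 126, 0]) cube([2985, 170, 26]);
translate([112, 201, 26]) cube([2985, 20, 503]);
translate([112, 126, 529]) cube([2985, 170, 26]);


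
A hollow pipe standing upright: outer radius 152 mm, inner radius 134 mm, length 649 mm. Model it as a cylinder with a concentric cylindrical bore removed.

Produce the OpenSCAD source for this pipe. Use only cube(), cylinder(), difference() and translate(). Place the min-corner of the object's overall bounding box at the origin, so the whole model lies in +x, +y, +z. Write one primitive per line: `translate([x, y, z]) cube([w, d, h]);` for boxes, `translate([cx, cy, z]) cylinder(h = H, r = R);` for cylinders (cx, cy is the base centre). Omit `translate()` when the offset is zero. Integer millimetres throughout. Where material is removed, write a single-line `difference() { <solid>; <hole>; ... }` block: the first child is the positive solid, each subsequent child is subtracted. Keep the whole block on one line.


difference() { translate([152, 152, 0]) cylinder(h = 649, r = 152); translate([152, 152, 0]) cylinder(h = 649, r = 134); }


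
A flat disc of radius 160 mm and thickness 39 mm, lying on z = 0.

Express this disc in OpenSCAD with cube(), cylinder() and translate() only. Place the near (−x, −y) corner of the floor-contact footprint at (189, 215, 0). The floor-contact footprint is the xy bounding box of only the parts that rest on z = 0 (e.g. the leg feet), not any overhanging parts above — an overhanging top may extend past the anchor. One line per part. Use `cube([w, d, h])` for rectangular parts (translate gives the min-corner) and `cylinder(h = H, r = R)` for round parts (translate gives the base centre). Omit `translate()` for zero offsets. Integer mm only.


translate([349, 375, 0]) cylinder(h = 39, r = 160);


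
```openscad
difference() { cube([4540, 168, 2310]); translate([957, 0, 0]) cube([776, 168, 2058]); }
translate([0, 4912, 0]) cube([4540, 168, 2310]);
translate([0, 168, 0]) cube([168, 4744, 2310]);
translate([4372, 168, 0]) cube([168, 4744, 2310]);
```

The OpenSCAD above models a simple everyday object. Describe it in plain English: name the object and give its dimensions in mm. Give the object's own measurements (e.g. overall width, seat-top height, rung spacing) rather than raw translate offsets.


A single room: four walls, each 2310 mm tall and 168 mm thick, enclosing an outside footprint 4540×5080 mm (x × y), no floor or roof. The front and back walls (−y and +y sides) run the full x-width; the side walls fit between their inner faces. A door opening 776 mm wide and 2058 mm tall is cut through the front wall from the floor up, its −x edge 957 mm from the wall's −x end.


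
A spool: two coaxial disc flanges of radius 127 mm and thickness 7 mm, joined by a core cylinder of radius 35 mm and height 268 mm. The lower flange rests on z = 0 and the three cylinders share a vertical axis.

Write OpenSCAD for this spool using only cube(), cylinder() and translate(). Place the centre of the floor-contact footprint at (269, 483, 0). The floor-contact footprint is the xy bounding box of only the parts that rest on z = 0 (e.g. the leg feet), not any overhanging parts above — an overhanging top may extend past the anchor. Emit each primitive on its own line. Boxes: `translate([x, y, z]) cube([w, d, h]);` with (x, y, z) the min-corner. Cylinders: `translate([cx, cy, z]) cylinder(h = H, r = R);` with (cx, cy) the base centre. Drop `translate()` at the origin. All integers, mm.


translate([269, 483, 0]) cylinder(h = 7, r = 127);
translate([269, 483, 7]) cylinder(h = 268, r = 35);
translate([269, 483, 275]) cylinder(h = 7, r = 127);


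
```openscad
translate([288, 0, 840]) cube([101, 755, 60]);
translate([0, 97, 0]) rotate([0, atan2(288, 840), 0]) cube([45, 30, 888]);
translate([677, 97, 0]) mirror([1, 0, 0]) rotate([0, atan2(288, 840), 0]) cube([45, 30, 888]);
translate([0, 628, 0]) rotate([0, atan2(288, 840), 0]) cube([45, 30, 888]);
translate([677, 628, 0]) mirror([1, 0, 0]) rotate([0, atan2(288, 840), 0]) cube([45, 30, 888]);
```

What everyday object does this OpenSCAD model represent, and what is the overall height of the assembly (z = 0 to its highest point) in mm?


A sawhorse. The overall height is 900 mm.

A beam across two mirrored pairs of raked legs — a sawhorse. The beam's underside is at z = 840 (matching the legs' vertical rise in atan2(288, 840)) and the beam is 60 mm tall, so its top is at 840 + 60 = 900 mm. The raked legs top out at the beam's underside, so that is the highest point.


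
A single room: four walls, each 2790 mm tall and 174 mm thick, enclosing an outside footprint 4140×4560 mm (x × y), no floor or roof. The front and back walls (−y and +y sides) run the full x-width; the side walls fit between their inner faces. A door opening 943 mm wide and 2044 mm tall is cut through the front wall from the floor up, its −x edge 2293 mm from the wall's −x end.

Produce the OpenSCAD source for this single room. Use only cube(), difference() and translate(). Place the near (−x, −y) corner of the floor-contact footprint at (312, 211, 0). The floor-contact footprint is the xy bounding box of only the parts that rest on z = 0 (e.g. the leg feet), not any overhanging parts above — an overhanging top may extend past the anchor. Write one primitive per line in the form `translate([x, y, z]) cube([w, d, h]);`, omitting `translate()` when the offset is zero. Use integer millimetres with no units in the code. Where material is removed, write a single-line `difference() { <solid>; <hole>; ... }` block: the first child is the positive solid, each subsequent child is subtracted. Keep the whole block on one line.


difference() { translate([312, 211, 0]) cube([4140, 174, 2790]); translate([2605, 211, 0]) cube([943, 174, 2044]); }
translate([312, 4597, 0]) cube([4140, 174, 2790]);
translate([312, 385, 0]) cube([174, 4212, 2790]);
translate([4278, 385, 0]) cube([174, 4212, 2790]);


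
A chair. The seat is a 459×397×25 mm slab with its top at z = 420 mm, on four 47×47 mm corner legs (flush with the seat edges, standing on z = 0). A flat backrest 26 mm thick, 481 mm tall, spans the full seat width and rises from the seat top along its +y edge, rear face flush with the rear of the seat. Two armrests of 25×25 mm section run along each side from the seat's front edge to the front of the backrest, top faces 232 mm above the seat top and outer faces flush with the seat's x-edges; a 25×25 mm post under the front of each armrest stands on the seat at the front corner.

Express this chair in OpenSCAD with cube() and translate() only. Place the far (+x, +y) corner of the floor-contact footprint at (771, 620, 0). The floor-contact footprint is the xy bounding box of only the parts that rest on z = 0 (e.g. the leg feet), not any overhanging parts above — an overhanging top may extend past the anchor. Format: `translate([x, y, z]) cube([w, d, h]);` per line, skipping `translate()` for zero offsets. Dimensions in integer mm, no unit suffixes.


translate([312, 223, 395]) cube([459, 397, 25]);
translate([312, 223, 0]) cube([47, 47, 395]);
translate([724, 223, 0]) cube([47, 47, 395]);
translate([312, 573, 0]) cube([47, 47, 395]);
translate([724, 573, 0]) cube([47, 47, 395]);
translate([312, 594, 420]) cube([459, 26, 481]);
translate([312, 223, 627]) cube([25, 371, 25]);
translate([746, 223, 627]) cube([25, 371, 25]);
translate([312, 223, 420]) cube([25, 25, 207]);
translate([746, 223, 420]) cube([25, 25, 207]);


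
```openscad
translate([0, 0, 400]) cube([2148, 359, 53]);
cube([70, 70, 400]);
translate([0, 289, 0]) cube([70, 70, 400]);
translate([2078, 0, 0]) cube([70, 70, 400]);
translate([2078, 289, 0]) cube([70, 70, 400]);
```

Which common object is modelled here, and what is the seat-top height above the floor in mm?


A bench. The seat-top height is 453 mm.

A long slab on four corner posts — a bench. The slab sits at z = 400 with thickness 53, so the top is 400 + 53 = 453 mm.


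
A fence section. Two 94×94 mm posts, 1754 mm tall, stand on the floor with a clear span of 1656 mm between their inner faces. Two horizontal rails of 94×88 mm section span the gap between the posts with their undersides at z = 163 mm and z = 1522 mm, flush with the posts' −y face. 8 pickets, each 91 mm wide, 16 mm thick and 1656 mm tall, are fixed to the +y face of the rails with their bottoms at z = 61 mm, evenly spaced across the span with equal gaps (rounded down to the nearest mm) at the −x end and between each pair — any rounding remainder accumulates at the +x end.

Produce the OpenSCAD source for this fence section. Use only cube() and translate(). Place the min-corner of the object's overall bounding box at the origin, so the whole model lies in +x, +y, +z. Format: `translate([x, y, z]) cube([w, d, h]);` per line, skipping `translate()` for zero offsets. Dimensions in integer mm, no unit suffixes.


cube([94, 94, 1754]);
translate([1750, 0, 0]) cube([94, 94, 1754]);
translate([94, 0, 163]) cube([1656, 94, 88]);
translate([94, 0, 1522]) cube([1656, 94, 88]);
translate([197, 94, 61]) cube([91, 16, 1656]);
translate([391, 94, 61]) cube([91, 16, 1656]);
translate([585, 94, 61]) cube([91, 16, 1656]);
translate([779, 94, 61]) cube([91, 16, 1656]);
translate([973, 94, 61]) cube([91, 16, 1656]);
translate([1167, 94, 61]) cube([91, 16, 1656]);
translate([1361, 94, 61]) cube([91, 16, 1656]);
translate([1555, 94, 61]) cube([91, 16, 1656]);


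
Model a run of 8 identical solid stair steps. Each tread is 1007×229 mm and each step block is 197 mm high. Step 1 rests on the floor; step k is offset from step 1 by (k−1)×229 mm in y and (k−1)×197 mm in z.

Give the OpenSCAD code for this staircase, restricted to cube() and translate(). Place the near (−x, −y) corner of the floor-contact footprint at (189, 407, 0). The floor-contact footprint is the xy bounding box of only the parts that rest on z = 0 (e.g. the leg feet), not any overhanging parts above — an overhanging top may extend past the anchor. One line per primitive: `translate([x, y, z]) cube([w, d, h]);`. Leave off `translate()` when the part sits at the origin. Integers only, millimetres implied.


translate([189, 407, 0]) cube([1007, 229, 197]);
translate([189, 636, 197]) cube([1007, 229, 197]);
translate([189, 865, 394]) cube([1007, 229, 197]);
translate([189, 1094, 591]) cube([1007, 229, 197]);
translate([189, 1323, 788]) cube([1007, 229, 197]);
translate([189, 1552, 985]) cube([1007, 229, 197]);
translate([189, 1781, 1182]) cube([1007, 229, 197]);
translate([189, 2010, 1379]) cube([1007, 229, 197]);
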